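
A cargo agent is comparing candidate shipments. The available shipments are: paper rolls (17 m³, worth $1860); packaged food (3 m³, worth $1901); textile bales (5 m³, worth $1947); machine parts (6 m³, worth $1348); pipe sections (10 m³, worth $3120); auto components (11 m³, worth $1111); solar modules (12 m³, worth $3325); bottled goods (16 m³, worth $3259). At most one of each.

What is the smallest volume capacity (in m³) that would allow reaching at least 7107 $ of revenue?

Need the lightest bundle worth ≥ 7107.
packaged food + textile bales + solar modules reaches 7173 using 20 m³.
No combination under 20 m³ hits 7107.

20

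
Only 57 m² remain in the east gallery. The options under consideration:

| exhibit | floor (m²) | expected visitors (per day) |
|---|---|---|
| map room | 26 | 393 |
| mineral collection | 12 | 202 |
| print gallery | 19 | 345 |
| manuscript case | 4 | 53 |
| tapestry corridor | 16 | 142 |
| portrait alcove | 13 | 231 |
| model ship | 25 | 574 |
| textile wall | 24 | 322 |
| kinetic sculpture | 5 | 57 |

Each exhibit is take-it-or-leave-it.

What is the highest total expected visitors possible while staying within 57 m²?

By expected visitors per m²: model ship 22.96, print gallery 18.16, portrait alcove 17.77, mineral collection 16.83 lead.
Print gallery + portrait alcove + model ship uses 57 of the 57 m² and totals 1150.
An exhaustive check of the 512 subsets confirms 1150.

1150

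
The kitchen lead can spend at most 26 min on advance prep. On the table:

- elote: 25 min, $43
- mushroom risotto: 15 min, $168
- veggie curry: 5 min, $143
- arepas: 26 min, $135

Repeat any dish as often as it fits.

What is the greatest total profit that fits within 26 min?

5×veggie curry uses 25 of the 26 min and totals 715.
That's the maximum — no swap from here does better than 715.

715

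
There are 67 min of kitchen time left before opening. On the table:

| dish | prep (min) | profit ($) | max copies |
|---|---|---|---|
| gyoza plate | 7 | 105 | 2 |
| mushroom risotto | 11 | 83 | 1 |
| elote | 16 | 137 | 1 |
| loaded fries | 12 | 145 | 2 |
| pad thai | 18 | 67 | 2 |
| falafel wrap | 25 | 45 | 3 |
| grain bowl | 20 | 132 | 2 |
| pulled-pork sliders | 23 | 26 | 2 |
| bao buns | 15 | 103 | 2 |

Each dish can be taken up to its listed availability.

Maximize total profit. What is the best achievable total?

720

2×gyoza plate + mushroom risotto + elote + 2×loaded fries uses 65 of the 67 min and totals 720.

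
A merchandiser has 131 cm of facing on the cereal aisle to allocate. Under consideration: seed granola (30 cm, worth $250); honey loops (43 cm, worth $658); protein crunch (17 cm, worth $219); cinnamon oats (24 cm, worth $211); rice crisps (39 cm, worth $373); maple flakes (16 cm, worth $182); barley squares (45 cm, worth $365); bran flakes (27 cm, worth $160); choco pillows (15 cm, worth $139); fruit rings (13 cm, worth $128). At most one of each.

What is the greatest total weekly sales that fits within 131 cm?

1571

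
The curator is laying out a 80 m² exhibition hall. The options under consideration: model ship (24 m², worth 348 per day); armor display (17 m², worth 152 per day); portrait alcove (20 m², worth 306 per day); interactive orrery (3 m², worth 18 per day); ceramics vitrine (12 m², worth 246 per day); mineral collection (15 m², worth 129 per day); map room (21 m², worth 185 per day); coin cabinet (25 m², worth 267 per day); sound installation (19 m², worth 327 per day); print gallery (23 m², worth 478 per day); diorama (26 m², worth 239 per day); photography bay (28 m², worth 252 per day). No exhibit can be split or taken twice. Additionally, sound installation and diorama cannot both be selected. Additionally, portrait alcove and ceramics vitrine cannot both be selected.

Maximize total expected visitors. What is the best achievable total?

1399

Best packing: model ship + ceramics vitrine + sound installation + print gallery — 78 m², 1399 total.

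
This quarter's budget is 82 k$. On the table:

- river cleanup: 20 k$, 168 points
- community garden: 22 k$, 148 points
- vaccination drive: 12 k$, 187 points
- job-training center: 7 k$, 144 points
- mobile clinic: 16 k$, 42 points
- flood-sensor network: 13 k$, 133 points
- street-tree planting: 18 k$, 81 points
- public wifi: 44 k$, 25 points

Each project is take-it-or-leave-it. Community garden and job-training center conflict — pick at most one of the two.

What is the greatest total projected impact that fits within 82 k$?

713

Taking river cleanup + vaccination drive + job-training center + flood-sensor network + street-tree planting: 70 k$ used, 713 in projected impact.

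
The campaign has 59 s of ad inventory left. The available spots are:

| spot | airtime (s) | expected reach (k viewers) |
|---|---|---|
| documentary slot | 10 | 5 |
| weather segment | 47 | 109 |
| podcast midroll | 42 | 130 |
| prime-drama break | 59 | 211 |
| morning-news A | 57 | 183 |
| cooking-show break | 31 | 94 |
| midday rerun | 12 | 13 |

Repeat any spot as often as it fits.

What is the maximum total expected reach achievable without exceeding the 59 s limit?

211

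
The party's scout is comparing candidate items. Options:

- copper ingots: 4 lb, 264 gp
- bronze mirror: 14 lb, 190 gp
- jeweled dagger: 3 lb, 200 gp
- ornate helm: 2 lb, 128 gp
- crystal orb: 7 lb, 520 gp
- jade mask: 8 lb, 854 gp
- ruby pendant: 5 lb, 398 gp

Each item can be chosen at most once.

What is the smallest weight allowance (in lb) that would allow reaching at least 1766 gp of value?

20

Need the lightest bundle worth ≥ 1766.
crystal orb + jade mask + ruby pendant: 1772 value at 20 lb.
Any bundle with less than 20 lb falls short of 1766.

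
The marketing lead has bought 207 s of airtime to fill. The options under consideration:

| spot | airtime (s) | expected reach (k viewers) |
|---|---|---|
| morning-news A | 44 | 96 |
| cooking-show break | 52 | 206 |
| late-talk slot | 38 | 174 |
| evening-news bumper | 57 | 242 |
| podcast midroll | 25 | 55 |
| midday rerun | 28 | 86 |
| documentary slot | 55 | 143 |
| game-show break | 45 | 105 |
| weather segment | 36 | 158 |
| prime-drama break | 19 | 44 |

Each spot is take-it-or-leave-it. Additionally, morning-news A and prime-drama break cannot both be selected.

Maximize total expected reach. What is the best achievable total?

824

Best packing: cooking-show break + late-talk slot + evening-news bumper + weather segment + prime-drama break — 202 s, 824 total.
Next best is cooking-show break + late-talk slot + evening-news bumper + weather segment at 780 (183 s) — short by 44.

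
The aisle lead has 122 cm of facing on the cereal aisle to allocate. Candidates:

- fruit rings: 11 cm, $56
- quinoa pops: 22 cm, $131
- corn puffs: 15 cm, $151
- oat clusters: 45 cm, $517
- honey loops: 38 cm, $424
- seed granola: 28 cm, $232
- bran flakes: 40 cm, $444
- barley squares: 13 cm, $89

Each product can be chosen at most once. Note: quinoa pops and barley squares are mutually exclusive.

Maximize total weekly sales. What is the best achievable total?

Taking the top-ratio products first gives fruit rings + corn puffs + oat clusters + honey loops + barley squares for 1237 (122 cm).
A better packing is corn puffs + honey loops + seed granola + bran flakes: 121 cm, total 1251.
An exhaustive check of the 256 subsets confirms 1251.

1251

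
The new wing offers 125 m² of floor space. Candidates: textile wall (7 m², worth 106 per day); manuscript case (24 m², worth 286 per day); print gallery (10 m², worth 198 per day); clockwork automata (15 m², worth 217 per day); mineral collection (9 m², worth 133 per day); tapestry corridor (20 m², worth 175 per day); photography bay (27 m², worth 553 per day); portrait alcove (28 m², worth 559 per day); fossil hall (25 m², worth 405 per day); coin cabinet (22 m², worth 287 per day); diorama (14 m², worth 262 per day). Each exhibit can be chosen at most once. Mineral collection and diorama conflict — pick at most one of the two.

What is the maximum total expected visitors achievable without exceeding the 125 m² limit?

2194

Best packing: print gallery + clockwork automata + photography bay + portrait alcove + fossil hall + diorama — 119 m², 2194 total.
Runner-up textile wall + print gallery + clockwork automata + photography bay + portrait alcove + coin cabinet + diorama tops out at 2182.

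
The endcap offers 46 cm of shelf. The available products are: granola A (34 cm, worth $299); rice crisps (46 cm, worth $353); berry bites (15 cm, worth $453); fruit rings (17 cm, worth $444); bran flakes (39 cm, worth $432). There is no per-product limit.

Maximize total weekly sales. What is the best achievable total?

1359

By weekly sales per cm: berry bites 30.20, fruit rings 26.12, bran flakes 11.08, granola A 8.79 lead.
Best packing: 3×berry bites — 45 cm, 1359 total.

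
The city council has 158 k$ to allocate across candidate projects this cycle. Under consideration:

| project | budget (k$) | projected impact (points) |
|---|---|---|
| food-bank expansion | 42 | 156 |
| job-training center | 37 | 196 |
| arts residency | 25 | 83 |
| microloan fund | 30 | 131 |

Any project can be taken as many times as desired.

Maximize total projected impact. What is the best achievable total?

Ranking by ratio (projected impact/k$): job-training center 5.30, microloan fund 4.37, food-bank expansion 3.71, arts residency 3.32.
The ratio ordering already packs tightly: 4×job-training center, 148 k$, 784.

784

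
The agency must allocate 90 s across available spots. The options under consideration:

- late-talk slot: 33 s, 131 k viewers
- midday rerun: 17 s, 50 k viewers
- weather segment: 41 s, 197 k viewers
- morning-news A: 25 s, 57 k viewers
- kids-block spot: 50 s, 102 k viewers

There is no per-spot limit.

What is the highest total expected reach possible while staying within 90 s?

Best packing: 2×weather segment — 82 s, 394 total.

394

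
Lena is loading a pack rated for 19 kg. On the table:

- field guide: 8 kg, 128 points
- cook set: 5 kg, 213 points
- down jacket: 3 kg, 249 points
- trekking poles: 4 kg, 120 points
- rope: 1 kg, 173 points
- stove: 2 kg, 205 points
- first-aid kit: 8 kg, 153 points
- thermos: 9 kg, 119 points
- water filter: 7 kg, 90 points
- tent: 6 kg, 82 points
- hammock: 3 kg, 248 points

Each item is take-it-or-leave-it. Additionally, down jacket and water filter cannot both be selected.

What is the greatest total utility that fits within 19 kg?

Taking cook set + down jacket + trekking poles + rope + stove + hammock: 18 kg used, 1208 in utility.
The closest alternative, cook set + down jacket + rope + stove + hammock, reaches only 1088.

1208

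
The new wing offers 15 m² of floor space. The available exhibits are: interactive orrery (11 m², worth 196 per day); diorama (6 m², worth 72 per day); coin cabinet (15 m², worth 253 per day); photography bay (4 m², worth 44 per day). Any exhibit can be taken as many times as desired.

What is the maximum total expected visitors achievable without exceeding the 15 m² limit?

253

A density-first pass picks interactive orrery + photography bay — 240 at 15 m².
Replace interactive orrery and photography bay with coin cabinet: the trade gains 13 net, giving 253 at 15 m².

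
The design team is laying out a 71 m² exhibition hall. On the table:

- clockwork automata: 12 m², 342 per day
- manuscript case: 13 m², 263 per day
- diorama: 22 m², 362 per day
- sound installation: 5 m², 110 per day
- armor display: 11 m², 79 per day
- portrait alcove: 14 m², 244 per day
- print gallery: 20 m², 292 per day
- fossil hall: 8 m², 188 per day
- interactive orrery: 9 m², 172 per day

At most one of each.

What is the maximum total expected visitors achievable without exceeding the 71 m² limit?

By expected visitors per m²: clockwork automata 28.50, fossil hall 23.50, sound installation 22.00, manuscript case 20.23 lead.
Taking the top-ratio exhibits first gives clockwork automata + manuscript case + sound installation + portrait alcove + fossil hall + interactive orrery for 1319 (61 m²).
The 14 m² tied up in portrait alcove is better spent on diorama — total rises to 1437 (69 m²).

1437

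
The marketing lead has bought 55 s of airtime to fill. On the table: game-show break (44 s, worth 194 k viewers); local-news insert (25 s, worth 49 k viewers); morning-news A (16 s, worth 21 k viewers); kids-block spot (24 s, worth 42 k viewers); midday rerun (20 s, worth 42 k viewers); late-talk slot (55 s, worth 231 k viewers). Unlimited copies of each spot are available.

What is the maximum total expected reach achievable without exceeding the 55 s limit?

231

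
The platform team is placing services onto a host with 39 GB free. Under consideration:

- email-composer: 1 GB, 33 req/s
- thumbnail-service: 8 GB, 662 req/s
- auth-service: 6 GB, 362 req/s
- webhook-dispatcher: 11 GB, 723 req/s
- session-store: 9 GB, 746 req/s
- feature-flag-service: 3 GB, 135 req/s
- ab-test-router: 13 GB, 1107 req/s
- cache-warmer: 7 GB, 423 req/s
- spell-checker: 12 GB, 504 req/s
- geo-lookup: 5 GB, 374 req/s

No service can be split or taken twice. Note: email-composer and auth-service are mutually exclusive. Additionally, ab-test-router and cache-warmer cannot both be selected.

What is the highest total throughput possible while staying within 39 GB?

3057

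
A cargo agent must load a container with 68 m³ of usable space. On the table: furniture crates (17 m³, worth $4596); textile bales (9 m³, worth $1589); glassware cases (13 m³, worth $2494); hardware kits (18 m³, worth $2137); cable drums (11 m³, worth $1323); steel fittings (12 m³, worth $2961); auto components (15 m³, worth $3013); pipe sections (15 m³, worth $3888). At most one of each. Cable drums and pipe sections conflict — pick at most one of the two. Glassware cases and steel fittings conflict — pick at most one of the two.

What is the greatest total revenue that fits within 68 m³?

Best packing: furniture crates + textile bales + steel fittings + auto components + pipe sections — 68 m³, 16047 total.
The closest alternative, furniture crates + steel fittings + auto components + pipe sections, reaches only 14458.

16047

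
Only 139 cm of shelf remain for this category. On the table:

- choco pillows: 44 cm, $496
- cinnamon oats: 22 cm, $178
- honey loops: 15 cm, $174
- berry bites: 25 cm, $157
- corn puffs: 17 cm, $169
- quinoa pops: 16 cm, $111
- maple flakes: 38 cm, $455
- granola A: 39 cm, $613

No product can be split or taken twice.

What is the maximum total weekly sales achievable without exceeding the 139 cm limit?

1738

Density check — granola A 15.72, maple flakes 11.97, honey loops 11.60, choco pillows 11.27 are the best per cm.
Best packing: choco pillows + honey loops + maple flakes + granola A — 136 cm, 1738 total.
The spare 3 cm is too small for any remaining product, and no exchange beats 1738.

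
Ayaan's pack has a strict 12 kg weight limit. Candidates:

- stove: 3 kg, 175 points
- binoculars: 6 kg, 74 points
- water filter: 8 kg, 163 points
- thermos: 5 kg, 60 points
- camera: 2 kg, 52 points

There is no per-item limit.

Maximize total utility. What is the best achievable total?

700

Taking 4×stove: 12 kg used, 700 in utility.
Every other selection either busts 12 kg or fails to beat 700.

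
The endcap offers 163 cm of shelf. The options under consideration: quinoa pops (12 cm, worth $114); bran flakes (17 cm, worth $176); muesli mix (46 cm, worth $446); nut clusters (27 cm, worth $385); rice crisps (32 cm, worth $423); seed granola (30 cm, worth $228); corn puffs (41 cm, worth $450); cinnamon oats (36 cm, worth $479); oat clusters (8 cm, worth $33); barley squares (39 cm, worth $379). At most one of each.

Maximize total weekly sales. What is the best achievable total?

1956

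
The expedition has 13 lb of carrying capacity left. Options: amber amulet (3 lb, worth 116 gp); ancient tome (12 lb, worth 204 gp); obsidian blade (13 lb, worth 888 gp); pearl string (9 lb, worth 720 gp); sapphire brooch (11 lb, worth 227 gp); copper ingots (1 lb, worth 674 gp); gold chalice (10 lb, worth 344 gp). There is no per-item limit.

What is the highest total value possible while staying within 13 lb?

8762

Best packing: 13×copper ingots — 13 lb, 8762 total.
No other feasible combination exceeds 8762.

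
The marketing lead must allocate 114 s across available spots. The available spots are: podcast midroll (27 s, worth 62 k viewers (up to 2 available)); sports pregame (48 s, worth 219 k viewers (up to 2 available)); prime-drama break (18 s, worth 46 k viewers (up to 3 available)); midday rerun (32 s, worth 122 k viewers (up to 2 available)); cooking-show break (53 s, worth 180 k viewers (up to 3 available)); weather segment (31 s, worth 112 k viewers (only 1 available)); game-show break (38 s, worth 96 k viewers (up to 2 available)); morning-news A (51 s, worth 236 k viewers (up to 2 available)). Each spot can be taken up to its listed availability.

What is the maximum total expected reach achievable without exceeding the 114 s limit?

Filling by ratio: 2×morning-news A for 472, with 12 s left unused.
Replace 2×morning-news A with 2×sports pregame + prime-drama break: the trade gains 12 net, giving 484 at 114 s.
Nothing else within 114 s beats 484.

484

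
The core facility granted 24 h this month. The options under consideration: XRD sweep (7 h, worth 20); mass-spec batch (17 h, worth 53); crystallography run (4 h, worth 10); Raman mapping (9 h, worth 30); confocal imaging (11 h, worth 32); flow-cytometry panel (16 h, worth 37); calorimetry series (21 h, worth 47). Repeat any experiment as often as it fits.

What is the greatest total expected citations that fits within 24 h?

73

Density check — Raman mapping 3.33, mass-spec batch 3.12, confocal imaging 2.91, XRD sweep 2.86 are the best per h.
The ratio heuristic lands on crystallography run + 2×Raman mapping (70) but leaves 2 h idle.
Dropping crystallography run and 2×Raman mapping frees 22 h; slotting in XRD sweep + mass-spec batch (24 h) lifts the total to 73 at 24 h.
That's the maximum — no swap from here does better than 73.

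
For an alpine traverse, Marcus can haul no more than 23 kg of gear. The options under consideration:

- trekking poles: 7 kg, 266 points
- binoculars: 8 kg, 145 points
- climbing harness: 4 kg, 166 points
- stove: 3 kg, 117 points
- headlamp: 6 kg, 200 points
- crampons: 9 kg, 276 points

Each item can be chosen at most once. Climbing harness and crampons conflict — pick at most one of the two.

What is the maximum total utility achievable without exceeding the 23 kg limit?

By utility per kg: climbing harness 41.50, stove 39.00, trekking poles 38.00, headlamp 33.33 lead.
Best packing: trekking poles + climbing harness + stove + headlamp — 20 kg, 749 total.
The closest alternative, trekking poles + headlamp + crampons, reaches only 742.

749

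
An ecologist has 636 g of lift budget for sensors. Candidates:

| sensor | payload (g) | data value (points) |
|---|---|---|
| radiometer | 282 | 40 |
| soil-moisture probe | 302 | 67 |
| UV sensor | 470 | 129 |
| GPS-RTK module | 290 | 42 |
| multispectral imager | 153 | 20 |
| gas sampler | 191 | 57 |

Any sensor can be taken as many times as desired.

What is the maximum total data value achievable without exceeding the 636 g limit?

3×gas sampler uses 573 of the 636 g and totals 171.
Every other selection either busts 636 g or fails to beat 171.

171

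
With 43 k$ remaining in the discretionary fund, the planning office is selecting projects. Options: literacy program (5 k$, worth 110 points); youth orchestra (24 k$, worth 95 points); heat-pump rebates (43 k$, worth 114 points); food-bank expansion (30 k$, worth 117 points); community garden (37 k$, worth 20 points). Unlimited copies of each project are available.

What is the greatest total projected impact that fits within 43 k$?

880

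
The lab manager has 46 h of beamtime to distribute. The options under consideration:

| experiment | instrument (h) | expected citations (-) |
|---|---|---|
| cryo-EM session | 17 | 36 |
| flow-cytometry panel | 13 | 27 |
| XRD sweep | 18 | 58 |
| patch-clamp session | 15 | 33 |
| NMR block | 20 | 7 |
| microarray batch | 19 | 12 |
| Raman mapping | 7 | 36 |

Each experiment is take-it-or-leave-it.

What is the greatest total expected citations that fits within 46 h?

130

Greedy by ratio would take XRD sweep + patch-clamp session + Raman mapping: 40 h used, total 127.
Dropping patch-clamp session frees 15 h; slotting in cryo-EM session (17 h) lifts the total to 130 at 42 h.
Next best is XRD sweep + patch-clamp session + Raman mapping at 127 (40 h) — short by 3.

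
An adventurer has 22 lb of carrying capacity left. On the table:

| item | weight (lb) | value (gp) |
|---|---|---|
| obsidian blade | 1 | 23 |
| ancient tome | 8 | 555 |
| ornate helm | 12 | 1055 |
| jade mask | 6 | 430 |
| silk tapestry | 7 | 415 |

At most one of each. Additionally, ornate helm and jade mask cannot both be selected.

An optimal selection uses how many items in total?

The maximum value within 22 lb is 1633.
obsidian blade + ancient tome + ornate helm hits 1633 at 21 lb.
All optima have 3 items.

3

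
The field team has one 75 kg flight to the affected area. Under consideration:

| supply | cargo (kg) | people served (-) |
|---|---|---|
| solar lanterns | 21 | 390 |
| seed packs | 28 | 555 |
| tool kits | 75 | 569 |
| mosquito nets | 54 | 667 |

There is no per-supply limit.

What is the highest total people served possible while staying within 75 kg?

1335

By people served per kg: seed packs 19.82, solar lanterns 18.57, mosquito nets 12.35, tool kits 7.59 lead.
A density-first pass picks 2×seed packs — 1110 at 56 kg.
Replace seed packs with 2×solar lanterns: the trade gains 225 net, giving 1335 at 70 kg.
Every other selection either busts 75 kg or fails to beat 1335.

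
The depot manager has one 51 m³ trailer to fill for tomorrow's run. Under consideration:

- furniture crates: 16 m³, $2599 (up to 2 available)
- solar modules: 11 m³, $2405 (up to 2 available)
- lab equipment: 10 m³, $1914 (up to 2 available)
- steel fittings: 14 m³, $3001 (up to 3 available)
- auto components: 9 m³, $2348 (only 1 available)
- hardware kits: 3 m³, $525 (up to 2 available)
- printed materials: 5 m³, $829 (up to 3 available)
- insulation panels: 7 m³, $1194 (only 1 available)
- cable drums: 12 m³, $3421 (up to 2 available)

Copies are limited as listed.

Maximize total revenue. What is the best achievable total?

12789

By revenue per m³: cable drums 285.08, auto components 260.89, solar modules 218.64, steel fittings 214.36 lead.
Taking the top-ratio shipments first gives solar modules + auto components + 2×hardware kits + 2×cable drums for 12645 (50 m³).
Replace 2×hardware kits with insulation panels: the trade gains 144 net, giving 12789 at 51 m³.
No other feasible combination exceeds 12789.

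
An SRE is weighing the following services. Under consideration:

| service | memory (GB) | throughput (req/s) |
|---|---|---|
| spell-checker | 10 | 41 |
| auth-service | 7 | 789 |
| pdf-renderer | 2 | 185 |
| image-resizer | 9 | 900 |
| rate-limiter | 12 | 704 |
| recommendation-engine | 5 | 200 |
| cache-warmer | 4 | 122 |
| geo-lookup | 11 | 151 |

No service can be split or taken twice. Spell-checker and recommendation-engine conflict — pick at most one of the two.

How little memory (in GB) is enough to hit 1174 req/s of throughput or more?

14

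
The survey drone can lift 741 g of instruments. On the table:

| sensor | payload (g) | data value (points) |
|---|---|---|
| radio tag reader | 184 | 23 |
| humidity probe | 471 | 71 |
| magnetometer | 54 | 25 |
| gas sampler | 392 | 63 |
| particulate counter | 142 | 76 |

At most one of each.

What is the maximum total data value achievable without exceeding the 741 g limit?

172

By data value per g: particulate counter 0.54, magnetometer 0.46, gas sampler 0.16, humidity probe 0.15 lead.
Filling by ratio: magnetometer + gas sampler + particulate counter for 164, with 153 g left unused.
The 392 g tied up in gas sampler is better spent on humidity probe — total rises to 172 (667 g).
Runner-up magnetometer + gas sampler + particulate counter tops out at 164.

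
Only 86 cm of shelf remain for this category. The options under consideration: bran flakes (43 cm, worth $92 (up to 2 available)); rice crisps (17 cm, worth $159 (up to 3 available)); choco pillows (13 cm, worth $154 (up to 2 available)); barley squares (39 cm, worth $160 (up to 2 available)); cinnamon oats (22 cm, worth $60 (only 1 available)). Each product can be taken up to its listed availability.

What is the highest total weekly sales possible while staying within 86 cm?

785

3×rice crisps + 2×choco pillows uses 77 of the 86 cm and totals 785.
Nothing else within 86 cm beats 785.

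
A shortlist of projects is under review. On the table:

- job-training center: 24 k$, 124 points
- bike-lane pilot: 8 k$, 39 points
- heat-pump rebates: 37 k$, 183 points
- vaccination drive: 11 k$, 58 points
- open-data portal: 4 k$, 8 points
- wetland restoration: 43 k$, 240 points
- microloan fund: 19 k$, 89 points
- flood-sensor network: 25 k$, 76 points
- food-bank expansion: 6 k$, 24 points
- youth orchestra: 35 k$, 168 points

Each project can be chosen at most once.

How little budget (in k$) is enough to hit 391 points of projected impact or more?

Need the lightest bundle worth ≥ 391.
Taking job-training center + bike-lane pilot + wetland restoration gives 403 (≥ 391) for 75 k$.
No combination under 75 k$ hits 391.

75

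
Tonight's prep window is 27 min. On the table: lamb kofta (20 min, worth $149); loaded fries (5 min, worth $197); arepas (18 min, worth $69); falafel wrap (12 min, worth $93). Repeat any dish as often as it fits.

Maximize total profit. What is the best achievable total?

985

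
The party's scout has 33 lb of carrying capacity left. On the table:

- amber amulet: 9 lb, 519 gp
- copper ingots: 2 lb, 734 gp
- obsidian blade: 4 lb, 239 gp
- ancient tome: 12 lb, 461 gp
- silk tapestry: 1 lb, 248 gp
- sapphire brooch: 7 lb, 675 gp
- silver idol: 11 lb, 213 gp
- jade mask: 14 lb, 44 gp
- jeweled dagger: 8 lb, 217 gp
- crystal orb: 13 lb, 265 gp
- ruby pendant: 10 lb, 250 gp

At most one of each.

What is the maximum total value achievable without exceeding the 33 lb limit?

2665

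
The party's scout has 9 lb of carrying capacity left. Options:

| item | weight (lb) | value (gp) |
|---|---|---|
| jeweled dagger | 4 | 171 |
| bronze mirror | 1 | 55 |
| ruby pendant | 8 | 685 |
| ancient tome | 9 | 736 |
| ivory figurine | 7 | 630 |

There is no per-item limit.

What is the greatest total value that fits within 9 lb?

740

Best packing: 2×bronze mirror + ivory figurine — 9 lb, 740 total.
No other feasible combination exceeds 740.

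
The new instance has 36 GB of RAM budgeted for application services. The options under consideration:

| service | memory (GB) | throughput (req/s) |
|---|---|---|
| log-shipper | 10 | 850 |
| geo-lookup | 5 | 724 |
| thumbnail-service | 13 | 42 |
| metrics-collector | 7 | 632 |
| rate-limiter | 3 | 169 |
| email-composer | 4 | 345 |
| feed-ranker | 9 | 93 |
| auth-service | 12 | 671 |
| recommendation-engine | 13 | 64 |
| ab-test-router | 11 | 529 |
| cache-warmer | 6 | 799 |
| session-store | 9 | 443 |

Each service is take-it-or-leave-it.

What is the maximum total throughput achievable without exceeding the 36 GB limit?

3519

Density check — geo-lookup 144.80, cache-warmer 133.17, metrics-collector 90.29, email-composer 86.25 are the best per GB.
Log-shipper + geo-lookup + metrics-collector + rate-limiter + email-composer + cache-warmer uses 35 of the 36 GB and totals 3519.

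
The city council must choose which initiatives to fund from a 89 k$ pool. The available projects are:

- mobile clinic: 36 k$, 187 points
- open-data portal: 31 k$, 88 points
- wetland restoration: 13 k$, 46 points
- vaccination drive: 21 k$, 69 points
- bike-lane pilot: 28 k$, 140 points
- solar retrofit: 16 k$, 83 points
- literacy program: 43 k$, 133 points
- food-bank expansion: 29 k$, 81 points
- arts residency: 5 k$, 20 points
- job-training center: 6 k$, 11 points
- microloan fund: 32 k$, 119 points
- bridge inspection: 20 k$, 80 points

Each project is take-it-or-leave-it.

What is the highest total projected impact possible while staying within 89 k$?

Best packing: mobile clinic + bike-lane pilot + solar retrofit + arts residency — 85 k$, 430 total.
An exhaustive check of the 4096 subsets confirms 430.

430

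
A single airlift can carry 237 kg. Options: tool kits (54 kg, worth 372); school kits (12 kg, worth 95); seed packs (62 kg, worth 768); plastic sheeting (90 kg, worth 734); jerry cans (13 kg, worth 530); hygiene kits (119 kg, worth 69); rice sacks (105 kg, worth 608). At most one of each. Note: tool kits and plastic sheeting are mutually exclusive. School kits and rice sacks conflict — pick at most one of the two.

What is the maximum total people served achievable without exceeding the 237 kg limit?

By people served per kg: jerry cans 40.77, seed packs 12.39, plastic sheeting 8.16, school kits 7.92 lead.
Taking tool kits + seed packs + jerry cans + rice sacks: 234 kg used, 2278 in people served.
The spare 3 kg is too small for any remaining supply, and no feasible exchange beats 2278.

2278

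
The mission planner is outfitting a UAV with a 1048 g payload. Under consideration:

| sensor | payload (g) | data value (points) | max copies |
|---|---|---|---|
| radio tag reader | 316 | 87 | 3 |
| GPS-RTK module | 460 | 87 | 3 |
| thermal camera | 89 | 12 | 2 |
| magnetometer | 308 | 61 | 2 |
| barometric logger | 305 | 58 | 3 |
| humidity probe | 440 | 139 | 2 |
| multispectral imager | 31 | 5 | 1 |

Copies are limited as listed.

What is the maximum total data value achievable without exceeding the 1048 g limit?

Taking thermal camera + 2×humidity probe + multispectral imager: 1000 g used, 295 in data value.
Every other selection either busts 1048 g or exceeds an availability limit or fails to beat 295.

295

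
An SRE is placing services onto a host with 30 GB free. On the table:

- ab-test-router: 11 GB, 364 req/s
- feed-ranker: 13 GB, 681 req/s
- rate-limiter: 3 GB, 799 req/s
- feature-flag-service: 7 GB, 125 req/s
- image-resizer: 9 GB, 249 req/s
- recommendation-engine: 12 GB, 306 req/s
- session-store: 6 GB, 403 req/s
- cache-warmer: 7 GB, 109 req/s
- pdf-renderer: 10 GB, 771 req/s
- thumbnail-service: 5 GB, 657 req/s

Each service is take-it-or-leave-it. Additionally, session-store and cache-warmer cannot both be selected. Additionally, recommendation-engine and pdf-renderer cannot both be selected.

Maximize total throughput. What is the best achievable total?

2630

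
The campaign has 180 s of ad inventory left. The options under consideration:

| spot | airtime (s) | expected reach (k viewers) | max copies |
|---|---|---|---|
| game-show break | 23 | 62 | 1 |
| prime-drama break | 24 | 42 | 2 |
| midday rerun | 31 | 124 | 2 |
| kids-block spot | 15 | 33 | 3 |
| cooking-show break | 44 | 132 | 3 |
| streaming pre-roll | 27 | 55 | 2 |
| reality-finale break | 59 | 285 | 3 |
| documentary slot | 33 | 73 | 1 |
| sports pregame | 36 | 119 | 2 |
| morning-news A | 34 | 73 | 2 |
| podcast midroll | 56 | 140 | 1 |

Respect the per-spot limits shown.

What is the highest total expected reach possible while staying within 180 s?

Best packing: 3×reality-finale break — 177 s, 855 total.
The spare 3 s is too small for any remaining spot, and no exchange beats 855.

855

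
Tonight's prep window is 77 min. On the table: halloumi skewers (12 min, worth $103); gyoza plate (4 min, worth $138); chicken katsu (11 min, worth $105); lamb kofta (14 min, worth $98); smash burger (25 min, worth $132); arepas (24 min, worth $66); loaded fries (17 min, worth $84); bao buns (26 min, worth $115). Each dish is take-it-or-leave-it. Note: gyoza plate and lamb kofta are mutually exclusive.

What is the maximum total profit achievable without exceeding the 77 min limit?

562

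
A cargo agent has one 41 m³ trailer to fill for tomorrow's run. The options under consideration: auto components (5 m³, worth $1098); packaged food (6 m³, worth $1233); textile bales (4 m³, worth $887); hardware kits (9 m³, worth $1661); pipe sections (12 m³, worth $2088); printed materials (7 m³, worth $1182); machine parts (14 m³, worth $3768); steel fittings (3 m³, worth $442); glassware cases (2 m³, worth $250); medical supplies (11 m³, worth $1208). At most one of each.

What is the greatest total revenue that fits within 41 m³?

9089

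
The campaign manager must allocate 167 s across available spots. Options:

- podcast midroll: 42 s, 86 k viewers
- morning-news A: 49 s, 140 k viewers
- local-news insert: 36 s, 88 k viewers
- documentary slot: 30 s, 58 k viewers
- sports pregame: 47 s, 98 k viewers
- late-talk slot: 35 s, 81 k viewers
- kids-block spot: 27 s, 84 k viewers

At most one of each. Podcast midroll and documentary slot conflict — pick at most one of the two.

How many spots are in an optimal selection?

The maximum expected reach within 167 s is 410.
One optimal bundle: morning-news A + local-news insert + sports pregame + kids-block spot (159 s).
Every optimal selection uses 4 spots.

4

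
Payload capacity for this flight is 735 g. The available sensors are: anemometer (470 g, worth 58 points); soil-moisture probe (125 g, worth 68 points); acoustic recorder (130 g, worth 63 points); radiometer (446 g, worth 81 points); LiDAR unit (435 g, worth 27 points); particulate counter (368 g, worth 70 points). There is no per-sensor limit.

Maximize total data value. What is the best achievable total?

By data value per g: soil-moisture probe 0.54, acoustic recorder 0.48, particulate counter 0.19, radiometer 0.18 lead.
The ratio ordering already packs tightly: 5×soil-moisture probe, 625 g, 340.

340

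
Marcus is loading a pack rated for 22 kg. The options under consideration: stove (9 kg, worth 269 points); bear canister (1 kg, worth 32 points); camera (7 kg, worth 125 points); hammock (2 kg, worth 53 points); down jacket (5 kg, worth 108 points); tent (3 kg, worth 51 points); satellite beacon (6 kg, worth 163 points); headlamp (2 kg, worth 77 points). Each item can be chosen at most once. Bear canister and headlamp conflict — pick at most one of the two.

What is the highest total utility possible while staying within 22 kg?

617

Best packing: stove + down jacket + satellite beacon + headlamp — 22 kg, 617 total.
Runner-up stove + hammock + tent + satellite beacon + headlamp tops out at 613.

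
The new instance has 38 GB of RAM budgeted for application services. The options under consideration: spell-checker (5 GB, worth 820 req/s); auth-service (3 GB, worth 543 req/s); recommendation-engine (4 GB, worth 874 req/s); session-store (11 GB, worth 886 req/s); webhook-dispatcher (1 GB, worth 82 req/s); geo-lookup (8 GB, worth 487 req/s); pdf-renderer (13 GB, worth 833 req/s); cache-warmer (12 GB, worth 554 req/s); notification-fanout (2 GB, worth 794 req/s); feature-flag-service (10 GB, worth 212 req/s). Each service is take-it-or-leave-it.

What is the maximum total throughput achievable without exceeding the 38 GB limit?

Density check — notification-fanout 397.00, recommendation-engine 218.50, auth-service 181.00, spell-checker 164.00 are the best per GB.
A density-first pass picks spell-checker + auth-service + recommendation-engine + session-store + webhook-dispatcher + geo-lookup + notification-fanout — 4486 at 34 GB.
Replace webhook-dispatcher and geo-lookup with pdf-renderer: the trade gains 264 net, giving 4750 at 38 GB.

4750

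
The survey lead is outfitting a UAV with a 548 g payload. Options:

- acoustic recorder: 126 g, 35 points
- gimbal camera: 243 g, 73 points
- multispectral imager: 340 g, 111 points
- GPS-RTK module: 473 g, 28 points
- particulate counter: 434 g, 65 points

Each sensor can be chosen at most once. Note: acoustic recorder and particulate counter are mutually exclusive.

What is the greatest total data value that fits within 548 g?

146

Density check — multispectral imager 0.33, gimbal camera 0.30, acoustic recorder 0.28 are the best per g.
Acoustic recorder + multispectral imager uses 466 of the 548 g and totals 146.
Runner-up multispectral imager tops out at 111.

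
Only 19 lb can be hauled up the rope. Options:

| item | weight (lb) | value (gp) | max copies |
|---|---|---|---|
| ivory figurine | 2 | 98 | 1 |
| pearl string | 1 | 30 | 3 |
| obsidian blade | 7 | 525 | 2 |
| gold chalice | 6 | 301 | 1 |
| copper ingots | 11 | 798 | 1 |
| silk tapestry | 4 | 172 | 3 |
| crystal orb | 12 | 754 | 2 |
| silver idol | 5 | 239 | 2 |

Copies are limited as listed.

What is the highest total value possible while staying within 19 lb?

1353

Ranking by ratio (value/lb): obsidian blade 75.00, copper ingots 72.55, crystal orb 62.83.
Greedy by ratio would take ivory figurine + 3×pearl string + 2×obsidian blade: 19 lb used, total 1238.
The 11 lb tied up in ivory figurine and 2×pearl string and obsidian blade is better spent on copper ingots — total rises to 1353 (19 lb).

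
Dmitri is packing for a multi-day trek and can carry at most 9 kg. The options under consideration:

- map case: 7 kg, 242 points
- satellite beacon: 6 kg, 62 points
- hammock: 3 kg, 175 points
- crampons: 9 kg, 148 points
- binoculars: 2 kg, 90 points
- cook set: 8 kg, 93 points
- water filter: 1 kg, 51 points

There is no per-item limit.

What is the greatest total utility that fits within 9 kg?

525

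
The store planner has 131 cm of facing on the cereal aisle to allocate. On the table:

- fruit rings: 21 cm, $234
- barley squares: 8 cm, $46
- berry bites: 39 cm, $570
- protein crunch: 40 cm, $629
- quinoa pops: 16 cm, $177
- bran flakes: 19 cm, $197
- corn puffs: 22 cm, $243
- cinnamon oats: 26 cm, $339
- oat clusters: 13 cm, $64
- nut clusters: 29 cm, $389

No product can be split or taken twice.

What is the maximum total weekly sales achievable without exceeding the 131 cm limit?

1831

Ranking by ratio (weekly sales/cm): protein crunch 15.72, berry bites 14.62, nut clusters 13.41, cinnamon oats 13.04.
A density-first pass picks fruit rings + berry bites + protein crunch + nut clusters — 1822 at 129 cm.
Replace fruit rings with corn puffs: the trade gains 9 net, giving 1831 at 130 cm.
An exhaustive check of the 1024 subsets confirms 1831.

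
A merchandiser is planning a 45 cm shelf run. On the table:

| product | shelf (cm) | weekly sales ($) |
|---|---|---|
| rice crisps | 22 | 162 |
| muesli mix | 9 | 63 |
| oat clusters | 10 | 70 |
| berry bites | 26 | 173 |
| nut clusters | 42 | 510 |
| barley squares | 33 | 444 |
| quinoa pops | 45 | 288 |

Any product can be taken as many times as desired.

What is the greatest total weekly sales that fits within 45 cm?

514

Greedy by ratio would take muesli mix + barley squares: 42 cm used, total 507.
Replace muesli mix with oat clusters: the trade gains 7 net, giving 514 at 43 cm.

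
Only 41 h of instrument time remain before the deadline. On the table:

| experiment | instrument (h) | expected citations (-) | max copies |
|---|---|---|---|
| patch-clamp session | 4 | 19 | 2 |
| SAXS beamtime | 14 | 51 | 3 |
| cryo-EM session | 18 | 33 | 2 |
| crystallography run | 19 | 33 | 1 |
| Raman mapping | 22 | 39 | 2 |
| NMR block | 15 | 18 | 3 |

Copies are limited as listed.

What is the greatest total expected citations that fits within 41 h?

140

2×patch-clamp session + 2×SAXS beamtime uses 36 of the 41 h and totals 140.
Every other selection either busts 41 h or exceeds an availability limit or fails to beat 140.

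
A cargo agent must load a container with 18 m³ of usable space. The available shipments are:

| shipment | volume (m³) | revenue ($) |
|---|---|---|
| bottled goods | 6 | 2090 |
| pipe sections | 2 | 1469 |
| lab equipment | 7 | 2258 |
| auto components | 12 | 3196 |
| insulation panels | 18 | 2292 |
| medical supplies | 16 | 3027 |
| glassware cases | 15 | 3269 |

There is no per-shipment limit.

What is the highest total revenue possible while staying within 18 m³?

The ratio ordering already packs tightly: 9×pipe sections, 18 m³, 13221.

13221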